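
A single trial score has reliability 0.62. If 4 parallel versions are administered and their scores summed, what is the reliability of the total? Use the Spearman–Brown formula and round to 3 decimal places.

0.867

ρ_k = kρ / (1 + (k−1)ρ) = 4·0.62 / (1 + 3·0.62) = 2.480 / 2.860 = 0.867.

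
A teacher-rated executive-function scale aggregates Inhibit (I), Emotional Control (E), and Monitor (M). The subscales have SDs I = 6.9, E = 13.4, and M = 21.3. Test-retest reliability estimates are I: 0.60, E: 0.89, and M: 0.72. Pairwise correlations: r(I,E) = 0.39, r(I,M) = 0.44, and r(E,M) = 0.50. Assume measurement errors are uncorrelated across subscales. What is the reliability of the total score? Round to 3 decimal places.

Var(I+E+M) = 6.9² + 13.4² + 21.3² + 2·[6.9·13.4·0.39 + 6.9·21.3·0.44 + 13.4·21.3·0.50] = 680.86 + 486.872 = 1167.73.
With uncorrelated errors the cross-covariances are all true-score covariance, so they carry over unchanged; only the diagonal terms shrink to ρᵢσᵢ².
True-score variance = [6.9²·0.60 + 13.4²·0.89 + 21.3²·0.72] + 486.872 = 515.031 + 486.872 = 1001.9.
Reliability = 1001.9 / 1167.73 = 0.858.

0.858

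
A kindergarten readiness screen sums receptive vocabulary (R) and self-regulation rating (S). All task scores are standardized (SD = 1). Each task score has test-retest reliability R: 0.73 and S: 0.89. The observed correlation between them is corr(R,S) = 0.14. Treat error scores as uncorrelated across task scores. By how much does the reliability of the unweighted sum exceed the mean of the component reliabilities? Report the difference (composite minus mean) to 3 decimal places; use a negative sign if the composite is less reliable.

Var(sum) = 2 + 0.28 = 2.28; true-score variance = 1.62 + 0.28 = 1.9; composite reliability = 0.8333.
Mean component reliability = 0.8100.
Difference = 0.8333 − 0.8100 = 0.023.

0.023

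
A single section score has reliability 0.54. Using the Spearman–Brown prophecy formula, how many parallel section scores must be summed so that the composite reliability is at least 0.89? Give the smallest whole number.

k ≥ ρ*(1−ρ₁)/(ρ₁(1−ρ*)) = 0.89·0.46 / (0.54·0.11) = 6.892.
Smallest integer k = 7.

7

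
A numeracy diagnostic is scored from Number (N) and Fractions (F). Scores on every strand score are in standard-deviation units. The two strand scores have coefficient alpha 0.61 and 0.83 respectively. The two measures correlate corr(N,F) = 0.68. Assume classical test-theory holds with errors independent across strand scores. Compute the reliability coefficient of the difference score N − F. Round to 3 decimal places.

Var(N−F) = 1 + 1 − 2·0.68 = 2 − 1.36 = 0.64.
With uncorrelated errors the cross-covariances are all true-score covariance, so they carry over unchanged; only the diagonal terms shrink to ρᵢσᵢ².
True-score variance = [0.61 + 0.83] − 1.36 = 1.44 − 1.36 = 0.08.
Reliability = 0.08 / 0.64 = 0.125.

0.125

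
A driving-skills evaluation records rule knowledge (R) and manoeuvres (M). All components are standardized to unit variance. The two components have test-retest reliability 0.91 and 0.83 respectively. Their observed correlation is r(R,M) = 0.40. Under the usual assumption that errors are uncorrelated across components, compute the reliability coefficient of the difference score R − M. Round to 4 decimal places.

Var(R−M) = 1 + 1 − 2·0.40 = 2 − 0.8 = 1.2.
Because errors are independent across components, Cov(Tᵢ,Tⱼ) = Cov(Xᵢ,Xⱼ); the off-diagonal part of the true-score variance is the same as above.
True-score variance = [0.91 + 0.83] − 0.8 = 1.74 − 0.8 = 0.94.
Reliability = 0.94 / 1.2 = 0.7833.

0.7833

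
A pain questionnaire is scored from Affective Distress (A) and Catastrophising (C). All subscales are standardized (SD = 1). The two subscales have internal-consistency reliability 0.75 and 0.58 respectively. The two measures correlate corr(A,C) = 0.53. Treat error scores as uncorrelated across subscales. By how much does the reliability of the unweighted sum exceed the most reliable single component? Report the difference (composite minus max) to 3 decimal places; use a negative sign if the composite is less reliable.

Var(sum) = 2 + 1.06 = 3.06; true-score variance = 1.33 + 1.06 = 2.39; composite reliability = 0.7810.
Max component reliability = 0.7500.
Difference = 0.7810 − 0.7500 = 0.031.

0.031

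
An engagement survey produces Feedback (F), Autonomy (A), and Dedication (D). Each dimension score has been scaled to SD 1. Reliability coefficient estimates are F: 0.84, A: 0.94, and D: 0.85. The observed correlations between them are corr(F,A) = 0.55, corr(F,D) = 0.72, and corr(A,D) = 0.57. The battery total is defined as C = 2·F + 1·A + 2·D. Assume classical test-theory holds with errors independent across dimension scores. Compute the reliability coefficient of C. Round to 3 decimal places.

Var(C) = 2² + 1 + 2² + 2·[2·0.55 + 4·0.72 + 2·0.57] = 9 + 10.24 = 19.24.
With uncorrelated errors the cross-covariances are all true-score covariance, so they carry over unchanged; only the diagonal terms shrink to ρᵢσᵢ².
True-score variance = [2²·0.84 + 0.94 + 2²·0.85] + 10.24 = 7.7 + 10.24 = 17.94.
Reliability = 17.94 / 19.24 = 0.932.

0.932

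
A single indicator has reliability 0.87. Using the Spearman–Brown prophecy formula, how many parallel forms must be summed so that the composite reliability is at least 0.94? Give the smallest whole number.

3

k ≥ ρ*(1−ρ₁)/(ρ₁(1−ρ*)) = 0.94·0.13 / (0.87·0.06) = 2.341.
Smallest integer k = 3.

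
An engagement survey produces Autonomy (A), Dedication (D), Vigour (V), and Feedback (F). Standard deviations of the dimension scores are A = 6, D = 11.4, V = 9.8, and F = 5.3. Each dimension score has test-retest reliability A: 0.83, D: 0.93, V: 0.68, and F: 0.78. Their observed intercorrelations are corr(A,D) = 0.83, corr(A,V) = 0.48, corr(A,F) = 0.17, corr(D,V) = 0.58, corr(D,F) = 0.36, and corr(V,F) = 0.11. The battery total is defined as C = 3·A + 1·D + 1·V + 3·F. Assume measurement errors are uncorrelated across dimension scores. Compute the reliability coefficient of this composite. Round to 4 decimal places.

Var(C) = 3²·6² + 11.4² + 9.8² + 3²·5.3² + 2·[3·6·11.4·0.83 + 3·6·9.8·0.48 + 9·6·5.3·0.17 + 11.4·9.8·0.58 + 3·11.4·5.3·0.36 + 3·9.8·5.3·0.11] = 802.81 + 901.667 = 1704.48.
With uncorrelated errors the cross-covariances are all true-score covariance, so they carry over unchanged; only the diagonal terms shrink to ρᵢσᵢ².
True-score variance = [3²·6²·0.83 + 11.4²·0.93 + 9.8²·0.68 + 3²·5.3²·0.78] + 901.667 = 652.282 + 901.667 = 1553.95.
Reliability = 1553.95 / 1704.48 = 0.9117.

0.9117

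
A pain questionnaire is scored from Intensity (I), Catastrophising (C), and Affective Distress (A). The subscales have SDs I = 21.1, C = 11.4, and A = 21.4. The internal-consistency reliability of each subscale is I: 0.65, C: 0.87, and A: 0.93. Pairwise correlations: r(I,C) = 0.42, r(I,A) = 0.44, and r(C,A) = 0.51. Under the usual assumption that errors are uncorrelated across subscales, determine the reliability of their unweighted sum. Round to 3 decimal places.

0.891

Var(I+C+A) = 21.1² + 11.4² + 21.4² + 2·[21.1·11.4·0.42 + 21.1·21.4·0.44 + 11.4·21.4·0.51] = 1033.13 + 848.248 = 1881.38.
Under uncorrelated errors the observed covariances equal the true-score covariances, so only the own-variance terms attenuate.
True-score variance = [21.1²·0.65 + 11.4²·0.87 + 21.4²·0.93] + 848.248 = 828.354 + 848.248 = 1676.6.
Reliability = 1676.6 / 1881.38 = 0.891.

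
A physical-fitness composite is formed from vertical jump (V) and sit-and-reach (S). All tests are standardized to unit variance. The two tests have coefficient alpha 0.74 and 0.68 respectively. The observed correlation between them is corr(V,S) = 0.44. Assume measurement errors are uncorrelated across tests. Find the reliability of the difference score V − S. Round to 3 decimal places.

0.482

Var(V−S) = 1 + 1 − 2·0.44 = 2 − 0.88 = 1.12.
Under uncorrelated errors the observed covariances equal the true-score covariances, so only the own-variance terms attenuate.
True-score variance = [0.74 + 0.68] − 0.88 = 1.42 − 0.88 = 0.54.
Reliability = 0.54 / 1.12 = 0.482.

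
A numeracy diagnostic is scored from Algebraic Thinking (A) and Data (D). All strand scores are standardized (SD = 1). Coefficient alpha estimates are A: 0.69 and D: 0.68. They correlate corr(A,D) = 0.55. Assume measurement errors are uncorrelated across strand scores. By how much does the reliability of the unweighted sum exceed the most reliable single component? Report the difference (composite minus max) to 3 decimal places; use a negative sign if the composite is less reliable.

Var(sum) = 2 + 1.1 = 3.1; true-score variance = 1.37 + 1.1 = 2.47; composite reliability = 0.7968.
Max component reliability = 0.6900.
Difference = 0.7968 − 0.6900 = 0.107.

0.107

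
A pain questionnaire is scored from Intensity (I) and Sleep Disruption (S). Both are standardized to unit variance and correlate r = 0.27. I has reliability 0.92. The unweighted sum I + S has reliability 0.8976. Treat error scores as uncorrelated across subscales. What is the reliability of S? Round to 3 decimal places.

0.820

Var(I+S) = 2 + 2·0.27 = 2.540.
True-score variance = ρ_I + ρ_S + 2·0.27, so 0.8976 = (0.92 + ρ_S + 0.54) / 2.540.
ρ_S = 0.8976·2.540 − 0.92 − 0.54 = 0.820.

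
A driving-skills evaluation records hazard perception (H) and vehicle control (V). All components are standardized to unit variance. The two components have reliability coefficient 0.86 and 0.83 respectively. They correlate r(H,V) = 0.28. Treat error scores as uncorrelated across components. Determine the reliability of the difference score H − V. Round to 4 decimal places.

0.7847

Var(H−V) = 1 + 1 − 2·0.28 = 2 − 0.56 = 1.44.
Under uncorrelated errors the observed covariances equal the true-score covariances, so only the own-variance terms attenuate.
True-score variance = [0.86 + 0.83] − 0.56 = 1.69 − 0.56 = 1.13.
Reliability = 1.13 / 1.44 = 0.7847.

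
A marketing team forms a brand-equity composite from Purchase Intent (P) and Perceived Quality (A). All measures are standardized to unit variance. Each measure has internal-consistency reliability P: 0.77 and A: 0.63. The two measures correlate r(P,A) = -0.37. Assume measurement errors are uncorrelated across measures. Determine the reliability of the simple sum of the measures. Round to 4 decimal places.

0.5238

Var(P+A) = 2 + 2·[(-0.37)] = 2 − 0.74 = 1.26.
Because errors are independent across components, Cov(Tᵢ,Tⱼ) = Cov(Xᵢ,Xⱼ); the off-diagonal part of the true-score variance is the same as above.
True-score variance = [0.77 + 0.63] − 0.74 = 1.4 − 0.74 = 0.66.
Reliability = 0.66 / 1.26 = 0.5238.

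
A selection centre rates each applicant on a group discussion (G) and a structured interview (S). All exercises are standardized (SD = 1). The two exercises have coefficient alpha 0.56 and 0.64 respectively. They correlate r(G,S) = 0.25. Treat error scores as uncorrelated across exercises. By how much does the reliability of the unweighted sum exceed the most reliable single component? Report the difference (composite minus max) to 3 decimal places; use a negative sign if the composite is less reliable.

0.040

Var(sum) = 2 + 0.5 = 2.5; true-score variance = 1.2 + 0.5 = 1.7; composite reliability = 0.6800.
Max component reliability = 0.6400.
Difference = 0.6800 − 0.6400 = 0.040.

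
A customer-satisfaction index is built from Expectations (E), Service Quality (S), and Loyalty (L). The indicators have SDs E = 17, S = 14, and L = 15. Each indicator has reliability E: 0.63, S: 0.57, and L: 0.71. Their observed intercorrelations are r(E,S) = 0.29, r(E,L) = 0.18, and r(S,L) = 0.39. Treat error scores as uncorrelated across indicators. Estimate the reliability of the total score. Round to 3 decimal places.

Var(E+S+L) = 17² + 14² + 15² + 2·[17·14·0.29 + 17·15·0.18 + 14·15·0.39] = 710 + 393.64 = 1103.64.
Under uncorrelated errors the observed covariances equal the true-score covariances, so only the own-variance terms attenuate.
True-score variance = [17²·0.63 + 14²·0.57 + 15²·0.71] + 393.64 = 453.54 + 393.64 = 847.18.
Reliability = 847.18 / 1103.64 = 0.768.

0.768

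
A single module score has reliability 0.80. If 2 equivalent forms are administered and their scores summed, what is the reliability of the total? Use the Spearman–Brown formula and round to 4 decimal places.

ρ_k = kρ / (1 + (k−1)ρ) = 2·0.80 / (1 + 1·0.80) = 1.600 / 1.800 = 0.8889.

0.8889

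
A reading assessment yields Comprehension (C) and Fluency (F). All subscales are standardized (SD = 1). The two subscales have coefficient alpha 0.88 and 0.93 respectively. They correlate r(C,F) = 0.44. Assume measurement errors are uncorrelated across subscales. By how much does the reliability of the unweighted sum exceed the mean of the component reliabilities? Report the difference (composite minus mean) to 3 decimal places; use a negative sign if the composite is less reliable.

0.029

Var(sum) = 2 + 0.88 = 2.88; true-score variance = 1.81 + 0.88 = 2.69; composite reliability = 0.9340.
Mean component reliability = 0.9050.
Difference = 0.9340 − 0.9050 = 0.029.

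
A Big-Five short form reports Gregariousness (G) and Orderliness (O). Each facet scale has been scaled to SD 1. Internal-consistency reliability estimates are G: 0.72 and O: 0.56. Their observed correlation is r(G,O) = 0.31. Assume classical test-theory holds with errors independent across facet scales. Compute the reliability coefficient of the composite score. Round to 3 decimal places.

Var(G+O) = 2 + 2·[0.31] = 2 + 0.62 = 2.62.
Because errors are independent across components, Cov(Tᵢ,Tⱼ) = Cov(Xᵢ,Xⱼ); the off-diagonal part of the true-score variance is the same as above.
True-score variance = [0.72 + 0.56] + 0.62 = 1.28 + 0.62 = 1.9.
Reliability = 1.9 / 2.62 = 0.725.

0.725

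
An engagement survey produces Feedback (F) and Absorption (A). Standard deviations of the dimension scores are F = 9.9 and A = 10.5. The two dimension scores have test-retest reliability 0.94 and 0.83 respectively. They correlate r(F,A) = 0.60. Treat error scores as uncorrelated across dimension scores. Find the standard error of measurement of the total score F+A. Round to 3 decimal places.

Var(total) = 208.26 + 124.74 = 333.
True-score variance = 183.637 + 124.74 = 308.377, so reliability = 0.9261.
Error variance = 333 − 308.377 = 24.6231; SEM = √24.6231 = 4.962.

4.962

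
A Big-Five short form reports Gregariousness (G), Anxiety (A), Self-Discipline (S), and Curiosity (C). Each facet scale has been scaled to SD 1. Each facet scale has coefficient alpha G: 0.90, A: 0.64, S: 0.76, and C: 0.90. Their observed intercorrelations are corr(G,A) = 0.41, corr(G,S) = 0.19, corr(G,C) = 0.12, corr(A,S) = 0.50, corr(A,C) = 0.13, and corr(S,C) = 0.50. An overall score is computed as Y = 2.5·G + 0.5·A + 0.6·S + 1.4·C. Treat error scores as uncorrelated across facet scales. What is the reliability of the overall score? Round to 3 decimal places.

0.921

Var(Y) = 2.5² + 0.5² + 0.6² + 1.4² + 2·[1.25·0.41 + 1.5·0.19 + 3.5·0.12 + 0.3·0.50 + 0.7·0.13 + 0.84·0.50] = 8.82 + 3.757 = 12.577.
With uncorrelated errors the cross-covariances are all true-score covariance, so they carry over unchanged; only the diagonal terms shrink to ρᵢσᵢ².
True-score variance = [2.5²·0.90 + 0.5²·0.64 + 0.6²·0.76 + 1.4²·0.90] + 3.757 = 7.8226 + 3.757 = 11.5796.
Reliability = 11.5796 / 12.577 = 0.921.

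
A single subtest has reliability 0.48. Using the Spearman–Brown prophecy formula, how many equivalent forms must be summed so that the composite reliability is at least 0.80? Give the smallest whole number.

k ≥ ρ*(1−ρ₁)/(ρ₁(1−ρ*)) = 0.80·0.52 / (0.48·0.20) = 4.333.
Smallest integer k = 5.

5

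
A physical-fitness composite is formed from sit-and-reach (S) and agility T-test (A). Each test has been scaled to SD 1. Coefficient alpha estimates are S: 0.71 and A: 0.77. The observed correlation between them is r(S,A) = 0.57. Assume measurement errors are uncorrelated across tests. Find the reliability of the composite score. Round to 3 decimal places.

Var(S+A) = 2 + 2·[0.57] = 2 + 1.14 = 3.14.
Under uncorrelated errors the observed covariances equal the true-score covariances, so only the own-variance terms attenuate.
True-score variance = [0.71 + 0.77] + 1.14 = 1.48 + 1.14 = 2.62.
Reliability = 2.62 / 3.14 = 0.834.

0.834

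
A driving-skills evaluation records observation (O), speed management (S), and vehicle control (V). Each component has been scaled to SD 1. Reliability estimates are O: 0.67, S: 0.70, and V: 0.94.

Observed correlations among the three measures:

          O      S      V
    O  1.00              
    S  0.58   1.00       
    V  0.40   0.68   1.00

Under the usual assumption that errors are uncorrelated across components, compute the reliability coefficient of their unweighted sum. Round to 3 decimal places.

0.891

Var(O+S+V) = 3 + 2·[0.58 + 0.40 + 0.68] = 3 + 3.32 = 6.32.
With uncorrelated errors the cross-covariances are all true-score covariance, so they carry over unchanged; only the diagonal terms shrink to ρᵢσᵢ².
True-score variance = [0.67 + 0.70 + 0.94] + 3.32 = 2.31 + 3.32 = 5.63.
Reliability = 5.63 / 6.32 = 0.891.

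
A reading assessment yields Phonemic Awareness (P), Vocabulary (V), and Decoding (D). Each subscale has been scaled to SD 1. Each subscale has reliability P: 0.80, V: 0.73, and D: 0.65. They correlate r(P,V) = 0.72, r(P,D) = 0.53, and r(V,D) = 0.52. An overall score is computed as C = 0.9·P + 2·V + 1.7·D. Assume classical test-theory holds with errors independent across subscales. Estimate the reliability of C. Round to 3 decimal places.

0.854

Var(C) = 0.9² + 2² + 1.7² + 2·[1.8·0.72 + 1.53·0.53 + 3.4·0.52] = 7.7 + 7.7498 = 15.4498.
With uncorrelated errors the cross-covariances are all true-score covariance, so they carry over unchanged; only the diagonal terms shrink to ρᵢσᵢ².
True-score variance = [0.9²·0.80 + 2²·0.73 + 1.7²·0.65] + 7.7498 = 5.4465 + 7.7498 = 13.1963.
Reliability = 13.1963 / 15.4498 = 0.854.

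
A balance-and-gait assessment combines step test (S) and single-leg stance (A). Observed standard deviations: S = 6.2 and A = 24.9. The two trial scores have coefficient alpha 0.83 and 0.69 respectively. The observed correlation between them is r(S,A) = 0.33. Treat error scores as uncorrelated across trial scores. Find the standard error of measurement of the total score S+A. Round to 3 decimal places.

Var(total) = 658.45 + 101.891 = 760.341.
True-score variance = 459.712 + 101.891 = 561.603, so reliability = 0.7386.
Error variance = 760.341 − 561.603 = 198.738; SEM = √198.738 = 14.097.

14.097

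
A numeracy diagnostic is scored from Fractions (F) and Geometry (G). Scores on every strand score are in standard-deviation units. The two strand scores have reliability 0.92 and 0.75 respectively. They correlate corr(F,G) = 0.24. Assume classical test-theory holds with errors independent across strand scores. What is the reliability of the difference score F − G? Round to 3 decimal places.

0.783

Var(F−G) = 1 + 1 − 2·0.24 = 2 − 0.48 = 1.52.
Because errors are independent across components, Cov(Tᵢ,Tⱼ) = Cov(Xᵢ,Xⱼ); the off-diagonal part of the true-score variance is the same as above.
True-score variance = [0.92 + 0.75] − 0.48 = 1.67 − 0.48 = 1.19.
Reliability = 1.19 / 1.52 = 0.783.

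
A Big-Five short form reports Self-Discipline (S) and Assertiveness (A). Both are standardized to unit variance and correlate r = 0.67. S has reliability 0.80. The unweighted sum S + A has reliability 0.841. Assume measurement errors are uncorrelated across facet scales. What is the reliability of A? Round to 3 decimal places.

Var(S+A) = 2 + 2·0.67 = 3.340.
True-score variance = ρ_S + ρ_A + 2·0.67, so 0.841 = (0.80 + ρ_A + 1.34) / 3.340.
ρ_A = 0.841·3.340 − 0.80 − 1.34 = 0.669.

0.669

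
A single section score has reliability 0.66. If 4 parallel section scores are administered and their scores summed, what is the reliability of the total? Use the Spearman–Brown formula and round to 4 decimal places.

0.8859

ρ_k = kρ / (1 + (k−1)ρ) = 4·0.66 / (1 + 3·0.66) = 2.640 / 2.980 = 0.8859.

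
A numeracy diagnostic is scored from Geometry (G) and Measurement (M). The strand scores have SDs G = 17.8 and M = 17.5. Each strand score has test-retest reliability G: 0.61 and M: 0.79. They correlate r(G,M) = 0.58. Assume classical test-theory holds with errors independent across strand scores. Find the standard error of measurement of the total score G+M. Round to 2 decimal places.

13.71

Var(total) = 623.09 + 361.34 = 984.43.
True-score variance = 435.21 + 361.34 = 796.55, so reliability = 0.8091.
Error variance = 984.43 − 796.55 = 187.88; SEM = √187.88 = 13.71.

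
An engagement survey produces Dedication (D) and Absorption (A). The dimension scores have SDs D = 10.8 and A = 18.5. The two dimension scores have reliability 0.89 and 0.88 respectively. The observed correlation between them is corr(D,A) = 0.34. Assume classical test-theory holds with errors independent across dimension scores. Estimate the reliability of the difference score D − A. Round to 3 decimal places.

0.833

Var(D−A) = 10.8² + 18.5² − 2·10.8·18.5·0.34 = 458.89 − 135.864 = 323.026.
Because errors are independent across components, Cov(Tᵢ,Tⱼ) = Cov(Xᵢ,Xⱼ); the off-diagonal part of the true-score variance is the same as above.
True-score variance = [10.8²·0.89 + 18.5²·0.88] − 135.864 = 404.99 − 135.864 = 269.126.
Reliability = 269.126 / 323.026 = 0.833.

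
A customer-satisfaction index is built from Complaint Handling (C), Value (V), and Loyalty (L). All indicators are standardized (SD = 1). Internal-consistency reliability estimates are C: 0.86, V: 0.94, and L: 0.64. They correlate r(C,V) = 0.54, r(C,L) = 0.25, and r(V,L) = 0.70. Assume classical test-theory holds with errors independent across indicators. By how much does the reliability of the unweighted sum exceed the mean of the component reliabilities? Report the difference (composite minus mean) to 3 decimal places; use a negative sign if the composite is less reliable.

Var(sum) = 3 + 2.98 = 5.98; true-score variance = 2.44 + 2.98 = 5.42; composite reliability = 0.9064.
Mean component reliability = 0.8133.
Difference = 0.9064 − 0.8133 = 0.093.

0.093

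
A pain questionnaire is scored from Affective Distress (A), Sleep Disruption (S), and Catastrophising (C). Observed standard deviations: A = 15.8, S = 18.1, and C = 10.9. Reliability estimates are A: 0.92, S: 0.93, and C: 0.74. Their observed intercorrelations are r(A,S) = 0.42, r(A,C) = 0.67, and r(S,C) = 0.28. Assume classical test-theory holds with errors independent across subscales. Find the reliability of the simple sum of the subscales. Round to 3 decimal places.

0.942

Var(A+S+C) = 15.8² + 18.1² + 10.9² + 2·[15.8·18.1·0.42 + 15.8·10.9·0.67 + 18.1·10.9·0.28] = 696.06 + 581.48 = 1277.54.
Because errors are independent across components, Cov(Tᵢ,Tⱼ) = Cov(Xᵢ,Xⱼ); the off-diagonal part of the true-score variance is the same as above.
True-score variance = [15.8²·0.92 + 18.1²·0.93 + 10.9²·0.74] + 581.48 = 622.266 + 581.48 = 1203.75.
Reliability = 1203.75 / 1277.54 = 0.942.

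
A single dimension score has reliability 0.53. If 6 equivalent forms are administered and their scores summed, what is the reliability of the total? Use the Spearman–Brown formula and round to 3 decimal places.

0.871

ρ_k = kρ / (1 + (k−1)ρ) = 6·0.53 / (1 + 5·0.53) = 3.180 / 3.650 = 0.871.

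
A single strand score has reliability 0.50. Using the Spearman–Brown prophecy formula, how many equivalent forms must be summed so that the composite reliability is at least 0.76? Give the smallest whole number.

4

k ≥ ρ*(1−ρ₁)/(ρ₁(1−ρ*)) = 0.76·0.50 / (0.50·0.24) = 3.167.
Smallest integer k = 4.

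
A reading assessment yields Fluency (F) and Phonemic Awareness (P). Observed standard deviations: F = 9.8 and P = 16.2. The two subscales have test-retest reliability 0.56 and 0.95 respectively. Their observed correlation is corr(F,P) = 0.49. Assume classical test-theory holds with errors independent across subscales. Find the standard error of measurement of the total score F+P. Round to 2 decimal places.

Var(total) = 358.48 + 155.585 = 514.065.
True-score variance = 303.1 + 155.585 = 458.685, so reliability = 0.8923.
Error variance = 514.065 − 458.685 = 55.3796; SEM = √55.3796 = 7.44.

7.44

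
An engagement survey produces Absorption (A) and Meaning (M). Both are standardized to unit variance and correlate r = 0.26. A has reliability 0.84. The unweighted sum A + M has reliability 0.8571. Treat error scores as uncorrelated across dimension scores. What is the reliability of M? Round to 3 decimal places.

Var(A+M) = 2 + 2·0.26 = 2.520.
True-score variance = ρ_A + ρ_M + 2·0.26, so 0.8571 = (0.84 + ρ_M + 0.52) / 2.520.
ρ_M = 0.8571·2.520 − 0.84 − 0.52 = 0.800.

0.800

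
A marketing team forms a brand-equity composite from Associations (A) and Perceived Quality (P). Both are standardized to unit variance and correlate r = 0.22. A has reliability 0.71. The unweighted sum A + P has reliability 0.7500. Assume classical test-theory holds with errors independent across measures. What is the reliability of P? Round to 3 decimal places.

Var(A+P) = 2 + 2·0.22 = 2.440.
True-score variance = ρ_A + ρ_P + 2·0.22, so 0.7500 = (0.71 + ρ_P + 0.44) / 2.440.
ρ_P = 0.7500·2.440 − 0.71 − 0.44 = 0.680.

0.680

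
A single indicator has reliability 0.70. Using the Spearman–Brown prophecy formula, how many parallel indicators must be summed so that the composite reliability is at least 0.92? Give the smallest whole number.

k ≥ ρ*(1−ρ₁)/(ρ₁(1−ρ*)) = 0.92·0.30 / (0.70·0.08) = 4.929.
Smallest integer k = 5.

5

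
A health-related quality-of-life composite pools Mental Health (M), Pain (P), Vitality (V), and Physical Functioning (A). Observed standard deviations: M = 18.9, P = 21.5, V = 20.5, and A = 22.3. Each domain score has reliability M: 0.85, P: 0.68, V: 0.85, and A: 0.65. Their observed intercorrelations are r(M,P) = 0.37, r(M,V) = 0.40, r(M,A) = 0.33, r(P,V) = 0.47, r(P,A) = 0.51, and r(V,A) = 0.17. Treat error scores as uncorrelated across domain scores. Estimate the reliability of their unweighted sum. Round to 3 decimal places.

Var(M+P+V+A) = 18.9² + 21.5² + 20.5² + 22.3² + 2·[18.9·21.5·0.37 + 18.9·20.5·0.40 + 18.9·22.3·0.33 + 21.5·20.5·0.47 + 21.5·22.3·0.51 + 20.5·22.3·0.17] = 1737 + 1947.6 = 3684.6.
With uncorrelated errors the cross-covariances are all true-score covariance, so they carry over unchanged; only the diagonal terms shrink to ρᵢσᵢ².
True-score variance = [18.9²·0.85 + 21.5²·0.68 + 20.5²·0.85 + 22.3²·0.65] + 1947.6 = 1298.41 + 1947.6 = 3246.01.
Reliability = 3246.01 / 3684.6 = 0.881.

0.881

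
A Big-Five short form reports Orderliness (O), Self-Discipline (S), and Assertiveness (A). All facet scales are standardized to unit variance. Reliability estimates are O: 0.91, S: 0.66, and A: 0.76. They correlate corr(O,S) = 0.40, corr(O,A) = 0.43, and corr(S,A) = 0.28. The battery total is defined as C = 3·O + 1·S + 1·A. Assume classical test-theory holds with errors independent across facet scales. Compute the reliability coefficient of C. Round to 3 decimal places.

0.916

Var(C) = 3² + 1 + 1 + 2·[3·0.40 + 3·0.43 + 0.28] = 11 + 5.54 = 16.54.
Under uncorrelated errors the observed covariances equal the true-score covariances, so only the own-variance terms attenuate.
True-score variance = [3²·0.91 + 0.66 + 0.76] + 5.54 = 9.61 + 5.54 = 15.15.
Reliability = 15.15 / 16.54 = 0.916.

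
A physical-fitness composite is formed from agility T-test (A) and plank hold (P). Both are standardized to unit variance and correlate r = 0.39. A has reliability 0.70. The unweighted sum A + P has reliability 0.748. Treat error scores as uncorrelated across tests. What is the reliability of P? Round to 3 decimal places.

0.599

Var(A+P) = 2 + 2·0.39 = 2.780.
True-score variance = ρ_A + ρ_P + 2·0.39, so 0.748 = (0.70 + ρ_P + 0.78) / 2.780.
ρ_P = 0.748·2.780 − 0.70 − 0.78 = 0.599.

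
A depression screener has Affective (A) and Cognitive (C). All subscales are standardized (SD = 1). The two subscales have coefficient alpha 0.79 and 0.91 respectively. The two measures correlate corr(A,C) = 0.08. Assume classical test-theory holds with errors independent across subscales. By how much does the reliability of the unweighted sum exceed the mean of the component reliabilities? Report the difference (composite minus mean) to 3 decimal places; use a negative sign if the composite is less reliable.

0.011

Var(sum) = 2 + 0.16 = 2.16; true-score variance = 1.7 + 0.16 = 1.86; composite reliability = 0.8611.
Mean component reliability = 0.8500.
Difference = 0.8611 − 0.8500 = 0.011.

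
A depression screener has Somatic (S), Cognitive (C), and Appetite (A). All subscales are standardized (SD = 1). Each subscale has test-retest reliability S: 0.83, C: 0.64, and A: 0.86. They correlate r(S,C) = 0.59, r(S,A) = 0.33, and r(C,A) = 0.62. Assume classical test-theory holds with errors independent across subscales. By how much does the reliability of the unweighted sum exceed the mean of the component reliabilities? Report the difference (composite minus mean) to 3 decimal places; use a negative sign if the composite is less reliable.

Var(sum) = 3 + 3.08 = 6.08; true-score variance = 2.33 + 3.08 = 5.41; composite reliability = 0.8898.
Mean component reliability = 0.7767.
Difference = 0.8898 − 0.7767 = 0.113.

0.113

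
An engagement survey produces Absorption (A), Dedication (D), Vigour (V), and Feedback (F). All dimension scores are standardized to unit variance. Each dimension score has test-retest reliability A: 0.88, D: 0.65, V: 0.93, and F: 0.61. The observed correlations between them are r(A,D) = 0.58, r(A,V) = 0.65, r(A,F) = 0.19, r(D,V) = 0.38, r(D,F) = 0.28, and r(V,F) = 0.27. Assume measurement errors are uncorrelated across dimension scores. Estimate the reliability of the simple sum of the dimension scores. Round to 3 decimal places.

0.893

Var(A+D+V+F) = 4 + 2·[0.58 + 0.65 + 0.19 + 0.38 + 0.28 + 0.27] = 4 + 4.7 = 8.7.
Under uncorrelated errors the observed covariances equal the true-score covariances, so only the own-variance terms attenuate.
True-score variance = [0.88 + 0.65 + 0.93 + 0.61] + 4.7 = 3.07 + 4.7 = 7.77.
Reliability = 7.77 / 8.7 = 0.893.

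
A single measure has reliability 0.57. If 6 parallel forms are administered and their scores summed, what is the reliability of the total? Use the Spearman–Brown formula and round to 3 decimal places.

0.888

ρ_k = kρ / (1 + (k−1)ρ) = 6·0.57 / (1 + 5·0.57) = 3.420 / 3.850 = 0.888.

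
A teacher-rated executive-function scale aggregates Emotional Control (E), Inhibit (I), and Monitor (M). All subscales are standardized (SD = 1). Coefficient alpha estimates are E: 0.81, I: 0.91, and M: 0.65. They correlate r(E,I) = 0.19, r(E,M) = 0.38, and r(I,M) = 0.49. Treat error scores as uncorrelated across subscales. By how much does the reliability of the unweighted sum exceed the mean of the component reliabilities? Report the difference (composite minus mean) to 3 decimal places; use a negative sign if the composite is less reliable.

Var(sum) = 3 + 2.12 = 5.12; true-score variance = 2.37 + 2.12 = 4.49; composite reliability = 0.8770.
Mean component reliability = 0.7900.
Difference = 0.8770 − 0.7900 = 0.087.

0.087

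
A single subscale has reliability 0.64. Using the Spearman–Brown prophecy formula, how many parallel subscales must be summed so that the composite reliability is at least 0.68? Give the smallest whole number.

k ≥ ρ*(1−ρ₁)/(ρ₁(1−ρ*)) = 0.68·0.36 / (0.64·0.32) = 1.195.
Smallest integer k = 2.

2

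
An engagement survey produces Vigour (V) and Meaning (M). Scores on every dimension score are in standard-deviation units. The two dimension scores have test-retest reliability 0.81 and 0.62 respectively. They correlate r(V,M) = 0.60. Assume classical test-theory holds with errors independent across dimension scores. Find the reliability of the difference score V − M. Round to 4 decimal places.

Var(V−M) = 1 + 1 − 2·0.60 = 2 − 1.2 = 0.8.
Under uncorrelated errors the observed covariances equal the true-score covariances, so only the own-variance terms attenuate.
True-score variance = [0.81 + 0.62] − 1.2 = 1.43 − 1.2 = 0.23.
Reliability = 0.23 / 0.8 = 0.2875.

0.2875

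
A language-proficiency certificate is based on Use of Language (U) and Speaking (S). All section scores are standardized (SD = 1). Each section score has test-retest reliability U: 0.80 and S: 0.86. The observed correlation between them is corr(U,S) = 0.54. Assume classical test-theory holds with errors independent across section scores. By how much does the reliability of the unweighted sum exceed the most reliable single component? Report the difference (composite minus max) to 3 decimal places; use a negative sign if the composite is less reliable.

0.030

Var(sum) = 2 + 1.08 = 3.08; true-score variance = 1.66 + 1.08 = 2.74; composite reliability = 0.8896.
Max component reliability = 0.8600.
Difference = 0.8896 − 0.8600 = 0.030.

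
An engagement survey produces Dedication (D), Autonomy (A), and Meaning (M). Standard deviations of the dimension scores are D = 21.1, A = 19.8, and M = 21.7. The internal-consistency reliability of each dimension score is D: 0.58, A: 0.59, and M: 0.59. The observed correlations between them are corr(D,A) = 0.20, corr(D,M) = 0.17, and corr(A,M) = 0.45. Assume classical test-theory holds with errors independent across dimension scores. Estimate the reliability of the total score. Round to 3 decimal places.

Var(D+A+M) = 21.1² + 19.8² + 21.7² + 2·[21.1·19.8·0.20 + 21.1·21.7·0.17 + 19.8·21.7·0.45] = 1308.14 + 709.482 = 2017.62.
Under uncorrelated errors the observed covariances equal the true-score covariances, so only the own-variance terms attenuate.
True-score variance = [21.1²·0.58 + 19.8²·0.59 + 21.7²·0.59] + 709.482 = 767.351 + 709.482 = 1476.83.
Reliability = 1476.83 / 2017.62 = 0.732.

0.732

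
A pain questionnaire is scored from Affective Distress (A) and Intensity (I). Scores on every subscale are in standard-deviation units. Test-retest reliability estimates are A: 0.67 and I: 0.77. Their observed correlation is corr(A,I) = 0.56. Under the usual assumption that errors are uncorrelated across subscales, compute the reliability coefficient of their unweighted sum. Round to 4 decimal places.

Var(A+I) = 2 + 2·[0.56] = 2 + 1.12 = 3.12.
With uncorrelated errors the cross-covariances are all true-score covariance, so they carry over unchanged; only the diagonal terms shrink to ρᵢσᵢ².
True-score variance = [0.67 + 0.77] + 1.12 = 1.44 + 1.12 = 2.56.
Reliability = 2.56 / 3.12 = 0.8205.

0.8205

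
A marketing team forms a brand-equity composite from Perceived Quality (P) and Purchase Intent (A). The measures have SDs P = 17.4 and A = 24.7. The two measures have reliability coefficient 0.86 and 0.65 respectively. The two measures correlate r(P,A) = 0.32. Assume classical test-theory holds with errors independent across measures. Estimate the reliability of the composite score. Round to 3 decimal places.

Var(P+A) = 17.4² + 24.7² + 2·[17.4·24.7·0.32] = 912.85 + 275.059 = 1187.91.
Under uncorrelated errors the observed covariances equal the true-score covariances, so only the own-variance terms attenuate.
True-score variance = [17.4²·0.86 + 24.7²·0.65] + 275.059 = 656.932 + 275.059 = 931.991.
Reliability = 931.991 / 1187.91 = 0.785.

0.785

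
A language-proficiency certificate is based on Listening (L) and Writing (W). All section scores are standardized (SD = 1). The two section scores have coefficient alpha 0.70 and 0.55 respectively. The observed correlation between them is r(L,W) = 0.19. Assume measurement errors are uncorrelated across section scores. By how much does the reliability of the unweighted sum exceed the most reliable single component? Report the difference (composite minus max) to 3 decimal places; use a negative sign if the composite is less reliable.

-0.015

Var(sum) = 2 + 0.38 = 2.38; true-score variance = 1.25 + 0.38 = 1.63; composite reliability = 0.6849.
Max component reliability = 0.7000.
Difference = 0.6849 − 0.7000 = -0.015.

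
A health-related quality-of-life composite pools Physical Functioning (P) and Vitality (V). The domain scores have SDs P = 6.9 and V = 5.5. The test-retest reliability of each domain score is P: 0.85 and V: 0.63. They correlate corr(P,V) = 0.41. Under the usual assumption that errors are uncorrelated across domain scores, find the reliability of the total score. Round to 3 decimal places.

Var(P+V) = 6.9² + 5.5² + 2·[6.9·5.5·0.41] = 77.86 + 31.119 = 108.979.
Under uncorrelated errors the observed covariances equal the true-score covariances, so only the own-variance terms attenuate.
True-score variance = [6.9²·0.85 + 5.5²·0.63] + 31.119 = 59.526 + 31.119 = 90.645.
Reliability = 90.645 / 108.979 = 0.832.

0.832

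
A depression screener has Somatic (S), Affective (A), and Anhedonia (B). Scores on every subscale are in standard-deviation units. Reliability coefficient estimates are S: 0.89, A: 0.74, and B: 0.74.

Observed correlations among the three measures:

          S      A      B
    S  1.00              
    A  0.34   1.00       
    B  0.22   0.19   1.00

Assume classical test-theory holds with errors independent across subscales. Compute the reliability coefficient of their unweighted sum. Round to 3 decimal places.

0.860

Var(S+A+B) = 3 + 2·[0.34 + 0.22 + 0.19] = 3 + 1.5 = 4.5.
With uncorrelated errors the cross-covariances are all true-score covariance, so they carry over unchanged; only the diagonal terms shrink to ρᵢσᵢ².
True-score variance = [0.89 + 0.74 + 0.74] + 1.5 = 2.37 + 1.5 = 3.87.
Reliability = 3.87 / 4.5 = 0.860.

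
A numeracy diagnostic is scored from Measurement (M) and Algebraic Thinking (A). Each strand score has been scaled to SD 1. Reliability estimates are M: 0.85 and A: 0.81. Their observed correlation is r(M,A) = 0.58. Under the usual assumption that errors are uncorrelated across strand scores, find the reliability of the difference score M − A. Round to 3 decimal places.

Var(M−A) = 1 + 1 − 2·0.58 = 2 − 1.16 = 0.84.
Under uncorrelated errors the observed covariances equal the true-score covariances, so only the own-variance terms attenuate.
True-score variance = [0.85 + 0.81] − 1.16 = 1.66 − 1.16 = 0.5.
Reliability = 0.5 / 0.84 = 0.595.

0.595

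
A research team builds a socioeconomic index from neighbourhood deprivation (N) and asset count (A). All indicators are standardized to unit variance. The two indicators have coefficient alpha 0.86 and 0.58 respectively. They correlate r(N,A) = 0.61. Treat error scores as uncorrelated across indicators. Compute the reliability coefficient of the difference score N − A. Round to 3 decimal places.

Var(N−A) = 1 + 1 − 2·0.61 = 2 − 1.22 = 0.78.
Under uncorrelated errors the observed covariances equal the true-score covariances, so only the own-variance terms attenuate.
True-score variance = [0.86 + 0.58] − 1.22 = 1.44 − 1.22 = 0.22.
Reliability = 0.22 / 0.78 = 0.282.

0.282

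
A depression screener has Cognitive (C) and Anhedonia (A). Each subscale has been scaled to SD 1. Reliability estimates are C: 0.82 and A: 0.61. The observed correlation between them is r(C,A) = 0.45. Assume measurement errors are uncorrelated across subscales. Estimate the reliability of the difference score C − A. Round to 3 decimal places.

Var(C−A) = 1 + 1 − 2·0.45 = 2 − 0.9 = 1.1.
Because errors are independent across components, Cov(Tᵢ,Tⱼ) = Cov(Xᵢ,Xⱼ); the off-diagonal part of the true-score variance is the same as above.
True-score variance = [0.82 + 0.61] − 0.9 = 1.43 − 0.9 = 0.53.
Reliability = 0.53 / 1.1 = 0.482.

0.482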